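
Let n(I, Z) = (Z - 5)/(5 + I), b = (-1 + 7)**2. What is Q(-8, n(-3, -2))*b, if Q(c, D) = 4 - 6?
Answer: -72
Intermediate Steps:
b = 36 (b = 6**2 = 36)
n(I, Z) = (-5 + Z)/(5 + I)
Q(c, D) = -2
Q(-8, n(-3, -2))*b = -2*36 = -72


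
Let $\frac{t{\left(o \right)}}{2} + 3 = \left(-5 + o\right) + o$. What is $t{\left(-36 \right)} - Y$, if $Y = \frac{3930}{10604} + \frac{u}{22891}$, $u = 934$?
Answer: $- \frac{1769893273}{11033462} \approx -160.41$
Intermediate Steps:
$Y = \frac{4539353}{11033462}$ ($Y = \frac{3930}{10604} + \frac{934}{22891} = 3930 \cdot \frac{1}{10604} + 934 \cdot \frac{1}{22891} = \frac{1965}{5302} + \frac{934}{22891} = \frac{4539353}{11033462} \approx 0.41142$)
$t{\left(o \right)} = -16 + 4 o$ ($t{\left(o \right)} = -6 + 2 \left(\left(-5 + o\right) + o\right) = -6 + 2 \left(-5 + 2 o\right) = -6 + \left(-10 + 4 o\right) = -16 + 4 o$)
$t{\left(-36 \right)} - Y = \left(-16 + 4 \left(-36\right)\right) - \frac{4539353}{11033462} = \left(-16 - 144\right) - \frac{4539353}{11033462} = -160 - \frac{4539353}{11033462} = - \frac{1769893273}{11033462}$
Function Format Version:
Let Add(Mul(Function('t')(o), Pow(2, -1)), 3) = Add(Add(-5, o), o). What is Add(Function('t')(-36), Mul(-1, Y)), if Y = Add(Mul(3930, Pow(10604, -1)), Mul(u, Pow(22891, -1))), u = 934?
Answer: Rational(-1769893273, 11033462) ≈ -160.41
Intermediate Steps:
Y = Rational(4539353, 11033462) (Y = Add(Mul(3930, Pow(10604, -1)), Mul(934, Pow(22891, -1))) = Add(Mul(3930, Rational(1, 10604)), Mul(934, Rational(1, 22891))) = Add(Rational(1965, 5302), Rational(934, 22891)) = Rational(4539353, 11033462) ≈ 0.41142)
Function('t')(o) = Add(-16, Mul(4, o)) (Function('t')(o) = Add(-6, Mul(2, Add(Add(-5, o), o))) = Add(-6, Mul(2, Add(-5, Mul(2, o)))) = Add(-6, Add(-10, Mul(4, o))) = Add(-16, Mul(4, o)))
Add(Function('t')(-36), Mul(-1, Y)) = Add(Add(-16, Mul(4, -36)), Mul(-1, Rational(4539353, 11033462))) = Add(Add(-16, -144), Rational(-4539353, 11033462)) = Add(-160, Rational(-4539353, 11033462)) = Rational(-1769893273, 11033462)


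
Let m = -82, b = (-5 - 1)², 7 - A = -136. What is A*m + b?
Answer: -11690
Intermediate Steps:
A = 143 (A = 7 - 1*(-136) = 7 + 136 = 143)
b = 36 (b = (-6)² = 36)
A*m + b = 143*(-82) + 36 = -11726 + 36 = -11690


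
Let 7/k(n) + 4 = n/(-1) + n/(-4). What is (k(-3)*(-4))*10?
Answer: 1120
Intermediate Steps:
k(n) = 7/(-4 - 5*n/4) (k(n) = 7/(-4 + (n/(-1) + n/(-4))) = 7/(-4 + (n*(-1) + n*(-1/4))) = 7/(-4 + (-n - n/4)) = 7/(-4 - 5*n/4))
(k(-3)*(-4))*10 = (-28/(16 + 5*(-3))*(-4))*10 = (-28/(16 - 15)*(-4))*10 = (-28/1*(-4))*10 = (-28*1*(-4))*10 = -28*(-4)*10 = 112*10 = 1120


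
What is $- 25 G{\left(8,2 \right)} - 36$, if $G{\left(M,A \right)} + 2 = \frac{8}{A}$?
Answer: $-86$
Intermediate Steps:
$G{\left(M,A \right)} = -2 + \frac{8}{A}$
$- 25 G{\left(8,2 \right)} - 36 = - 25 \left(-2 + \frac{8}{2}\right) - 36 = - 25 \left(-2 + 8 \cdot \frac{1}{2}\right) - 36 = - 25 \left(-2 + 4\right) - 36 = \left(-25\right) 2 - 36 = -50 - 36 = -86$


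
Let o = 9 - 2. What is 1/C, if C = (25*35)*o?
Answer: 1/6125 ≈ 0.00016327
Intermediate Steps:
o = 7
C = 6125 (C = (25*35)*7 = 875*7 = 6125)
1/C = 1/6125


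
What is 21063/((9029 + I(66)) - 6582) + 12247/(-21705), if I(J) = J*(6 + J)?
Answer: 369006262/156254295 ≈ 2.3616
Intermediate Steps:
21063/((9029 + I(66)) - 6582) + 12247/(-21705) = 21063/((9029 + 66*(6 + 66)) - 6582) + 12247/(-21705) = 21063/((9029 + 66*72) - 6582) + 12247*(-1/21705) = 21063/((9029 + 4752) - 6582) - 12247/21705 = 21063/(13781 - 6582) - 12247/21705 = 21063/7199 - 12247/21705 = 369006262/156254295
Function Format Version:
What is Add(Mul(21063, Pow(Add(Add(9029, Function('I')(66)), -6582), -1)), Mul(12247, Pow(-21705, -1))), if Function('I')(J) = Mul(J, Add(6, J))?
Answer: Rational(369006262, 156254295) ≈ 2.3616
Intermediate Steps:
Add(Mul(21063, Pow(Add(Add(9029, Function('I')(66)), -6582), -1)), Mul(12247, Pow(-21705, -1))) = Add(Mul(21063, Pow(Add(Add(9029, Mul(66, Add(6, 66))), -6582), -1)), Mul(12247, Pow(-21705, -1))) = Add(Mul(21063, Pow(Add(Add(9029, Mul(66, 72)), -6582), -1)), Mul(12247, Rational(-1, 21705))) = Add(Mul(21063, Pow(Add(Add(9029, 4752), -6582), -1)), Rational(-12247, 21705)) = Add(Mul(21063, Pow(Add(13781, -6582), -1)), Rational(-12247, 21705)) = Add(Mul(21063, Pow(7199, -1)), Rational(-12247, 21705)) = Add(Mul(21063, Rational(1, 7199)), Rational(-12247, 21705)) = Add(Rational(21063, 7199), Rational(-12247, 21705)) = Rational(369006262, 156254295)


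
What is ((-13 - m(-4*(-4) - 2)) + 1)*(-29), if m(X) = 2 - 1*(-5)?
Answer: 551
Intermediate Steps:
m(X) = 7 (m(X) = 2 + 5 = 7)
((-13 - m(-4*(-4) - 2)) + 1)*(-29) = ((-13 - 1*7) + 1)*(-29) = ((-13 - 7) + 1)*(-29) = (-20 + 1)*(-29) = -19*(-29) = 551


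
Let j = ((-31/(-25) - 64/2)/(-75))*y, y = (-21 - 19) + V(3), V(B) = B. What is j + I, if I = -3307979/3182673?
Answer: -10751006166/663056875 ≈ -16.214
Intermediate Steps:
y = -37 (y = (-21 - 19) + 3 = -40 + 3 = -37)
I = -3307979/3182673 (I = -3307979*1/3182673 = -3307979/3182673 ≈ -1.0394)
j = -28453/1875 (j = ((-31/(-25) - 64/2)/(-75))*(-37) = ((-31*(-1/25) - 64*1/2)*(-1/75))*(-37) = ((31/25 - 32)*(-1/75))*(-37) = -769/25*(-1/75)*(-37) = (769/1875)*(-37) = -28453/1875 ≈ -15.175)
j + I = -28453/1875 - 3307979/3182673 = -10751006166/663056875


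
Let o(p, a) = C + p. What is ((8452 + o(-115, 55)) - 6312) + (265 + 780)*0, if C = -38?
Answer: 1987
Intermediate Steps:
o(p, a) = -38 + p
((8452 + o(-115, 55)) - 6312) + (265 + 780)*0 = ((8452 + (-38 - 115)) - 6312) + (265 + 780)*0 = ((8452 - 153) - 6312) + 1045*0 = (8299 - 6312) + 0 = 1987 + 0 = 1987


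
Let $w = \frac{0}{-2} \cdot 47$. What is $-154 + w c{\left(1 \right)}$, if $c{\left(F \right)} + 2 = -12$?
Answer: $-154$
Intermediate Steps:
$c{\left(F \right)} = -14$ ($c{\left(F \right)} = -2 - 12 = -14$)
$w = 0$ ($w = 0 \left(- \frac{1}{2}\right) 47 = 0 \cdot 47 = 0$)
$-154 + w c{\left(1 \right)} = -154 + 0 \left(-14\right) = -154 + 0 = -154$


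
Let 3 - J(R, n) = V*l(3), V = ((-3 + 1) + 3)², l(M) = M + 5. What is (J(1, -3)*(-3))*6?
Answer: 90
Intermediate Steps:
l(M) = 5 + M
V = 1 (V = (-2 + 3)² = 1² = 1)
J(R, n) = -5 (J(R, n) = 3 - (5 + 3) = 3 - 8 = -5)
(J(1, -3)*(-3))*6 = -5*(-3)*6 = 15*6 = 90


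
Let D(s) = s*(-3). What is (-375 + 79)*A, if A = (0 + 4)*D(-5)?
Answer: -17760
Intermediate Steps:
D(s) = -3*s
A = 60 (A = (0 + 4)*(-3*(-5)) = 4*15 = 60)
(-375 + 79)*A = (-375 + 79)*60 = -296*60 = -17760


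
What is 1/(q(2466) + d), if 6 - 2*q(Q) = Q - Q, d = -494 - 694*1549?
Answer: -1/1075497 ≈ -9.2980e-7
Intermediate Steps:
d = -1075500 (d = -494 - 1075006 = -1075500)
q(Q) = 3 (q(Q) = 3 - (Q - Q)/2 = 3 - ½*0 = 3 + 0 = 3)
1/(q(2466) + d) = 1/(3 - 1075500) = 1/(-1075497) = -1/1075497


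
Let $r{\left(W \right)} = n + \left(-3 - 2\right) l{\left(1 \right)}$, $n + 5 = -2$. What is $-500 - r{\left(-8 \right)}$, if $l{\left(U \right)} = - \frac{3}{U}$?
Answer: $-508$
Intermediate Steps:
$n = -7$ ($n = -5 - 2 = -7$)
$r{\left(W \right)} = 8$ ($r{\left(W \right)} = -7 + \left(-3 - 2\right) \left(- \frac{3}{1}\right) = -7 - 5 \left(\left(-3\right) 1\right) = -7 - -15 = -7 + 15 = 8$)
$-500 - r{\left(-8 \right)} = -500 - 8 = -508$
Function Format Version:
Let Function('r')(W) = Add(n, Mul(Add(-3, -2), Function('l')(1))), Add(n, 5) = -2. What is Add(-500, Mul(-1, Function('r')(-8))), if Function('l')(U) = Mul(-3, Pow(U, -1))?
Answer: -508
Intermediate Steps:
n = -7 (n = Add(-5, -2) = -7)
Function('r')(W) = 8 (Function('r')(W) = Add(-7, Mul(Add(-3, -2), Mul(-3, Pow(1, -1)))) = Add(-7, Mul(-5, Mul(-3, 1))) = Add(-7, Mul(-5, -3)) = Add(-7, 15) = 8)
Add(-500, Mul(-1, Function('r')(-8))) = Add(-500, Mul(-1, 8)) = Add(-500, -8) = -508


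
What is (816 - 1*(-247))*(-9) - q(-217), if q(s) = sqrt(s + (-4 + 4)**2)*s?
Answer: -9567 + 217*I*sqrt(217) ≈ -9567.0 + 3196.6*I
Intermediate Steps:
q(s) = s**(3/2) (q(s) = sqrt(s + 0**2)*s = sqrt(s + 0)*s = sqrt(s)*s = s**(3/2))
(816 - 1*(-247))*(-9) - q(-217) = (816 - 1*(-247))*(-9) - (-217)**(3/2) = (816 + 247)*(-9) - (-217)*I*sqrt(217) = 1063*(-9) + 217*I*sqrt(217) = -9567 + 217*I*sqrt(217)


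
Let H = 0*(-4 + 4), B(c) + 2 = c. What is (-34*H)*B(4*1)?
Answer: 0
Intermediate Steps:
B(c) = -2 + c
H = 0 (H = 0*0 = 0)
(-34*H)*B(4*1) = (-34*0)*(-2 + 4*1) = 0*(-2 + 4) = 0*2 = 0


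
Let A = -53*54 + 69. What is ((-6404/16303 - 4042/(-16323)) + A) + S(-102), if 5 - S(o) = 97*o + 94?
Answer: 1865951813662/266113869 ≈ 7011.9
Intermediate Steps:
S(o) = -89 - 97*o (S(o) = 5 - (97*o + 94) = 5 - (94 + 97*o) = 5 + (-94 - 97*o) = -89 - 97*o)
A = -2793 (A = -2862 + 69 = -2793)
((-6404/16303 - 4042/(-16323)) + A) + S(-102) = ((-6404/16303 - 4042/(-16323)) - 2793) + (-89 - 97*(-102)) = ((-6404*1/16303 - 4042*(-1/16323)) - 2793) + (-89 + 9894) = ((-6404/16303 + 4042/16323) - 2793) + 9805 = (-38635766/266113869 - 2793) + 9805 = -743294671883/266113869 + 9805 = 1865951813662/266113869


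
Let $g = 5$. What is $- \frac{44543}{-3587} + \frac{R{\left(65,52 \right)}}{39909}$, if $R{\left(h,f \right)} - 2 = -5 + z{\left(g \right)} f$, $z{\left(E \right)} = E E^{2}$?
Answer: $\frac{1800971326}{143153583} \approx 12.581$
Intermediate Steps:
$z{\left(E \right)} = E^{3}$
$R{\left(h,f \right)} = -3 + 125 f$ ($R{\left(h,f \right)} = 2 + \left(-5 + 5^{3} f\right) = 2 + \left(-5 + 125 f\right) = -3 + 125 f$)
$- \frac{44543}{-3587} + \frac{R{\left(65,52 \right)}}{39909} = - \frac{44543}{-3587} + \frac{-3 + 125 \cdot 52}{39909} = \left(-44543\right) \left(- \frac{1}{3587}\right) + \left(-3 + 6500\right) \frac{1}{39909} = \frac{44543}{3587} + 6497 \cdot \frac{1}{39909} = \frac{44543}{3587} + \frac{6497}{39909} = \frac{1800971326}{143153583}$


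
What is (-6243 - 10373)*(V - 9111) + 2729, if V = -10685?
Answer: 328933065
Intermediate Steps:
(-6243 - 10373)*(V - 9111) + 2729 = (-6243 - 10373)*(-10685 - 9111) + 2729 = -16616*(-19796) + 2729 = 328930336 + 2729 = 328933065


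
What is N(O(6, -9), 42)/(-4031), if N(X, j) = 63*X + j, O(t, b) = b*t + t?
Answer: 2982/4031 ≈ 0.73977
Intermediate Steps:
O(t, b) = t + b*t
N(X, j) = j + 63*X
N(O(6, -9), 42)/(-4031) = (42 + 63*(6*(1 - 9)))/(-4031) = (42 + 63*(6*(-8)))*(-1/4031) = (42 + 63*(-48))*(-1/4031) = (42 - 3024)*(-1/4031) = -2982*(-1/4031) = 2982/4031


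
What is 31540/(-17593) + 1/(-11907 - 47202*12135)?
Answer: -22623254548693/12619242769995 ≈ -1.7928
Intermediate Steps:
31540/(-17593) + 1/(-11907 - 47202*12135) = 31540*(-1/17593) + (1/12135)/(-59109) = -31540/17593 - 1/59109*1/12135 = -31540/17593 - 1/717287715 = -22623254548693/12619242769995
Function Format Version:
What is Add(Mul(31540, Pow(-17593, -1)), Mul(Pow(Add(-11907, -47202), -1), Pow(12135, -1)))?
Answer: Rational(-22623254548693, 12619242769995) ≈ -1.7928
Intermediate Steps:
Add(Mul(31540, Pow(-17593, -1)), Mul(Pow(Add(-11907, -47202), -1), Pow(12135, -1))) = Add(Mul(31540, Rational(-1, 17593)), Mul(Pow(-59109, -1), Rational(1, 12135))) = Add(Rational(-31540, 17593), Mul(Rational(-1, 59109), Rational(1, 12135))) = Add(Rational(-31540, 17593), Rational(-1, 717287715)) = Rational(-22623254548693, 12619242769995)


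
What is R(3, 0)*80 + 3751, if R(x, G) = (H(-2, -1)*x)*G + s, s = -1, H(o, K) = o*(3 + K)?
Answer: 3671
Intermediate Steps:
R(x, G) = -1 - 4*G*x (R(x, G) = ((-2*(3 - 1))*x)*G - 1 = ((-2*2)*x)*G - 1 = (-4*x)*G - 1 = -4*G*x - 1 = -1 - 4*G*x)
R(3, 0)*80 + 3751 = (-1 - 4*0*3)*80 + 3751 = (-1 + 0)*80 + 3751 = -1*80 + 3751 = -80 + 3751 = 3671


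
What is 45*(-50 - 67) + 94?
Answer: -5171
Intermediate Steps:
45*(-50 - 67) + 94 = 45*(-117) + 94 = -5265 + 94 = -5171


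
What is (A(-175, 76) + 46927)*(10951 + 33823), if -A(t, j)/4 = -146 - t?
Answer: 2095915714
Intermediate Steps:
A(t, j) = 584 + 4*t (A(t, j) = -4*(-146 - t) = 584 + 4*t)
(A(-175, 76) + 46927)*(10951 + 33823) = ((584 + 4*(-175)) + 46927)*(10951 + 33823) = ((584 - 700) + 46927)*44774 = (-116 + 46927)*44774 = 46811*44774 = 2095915714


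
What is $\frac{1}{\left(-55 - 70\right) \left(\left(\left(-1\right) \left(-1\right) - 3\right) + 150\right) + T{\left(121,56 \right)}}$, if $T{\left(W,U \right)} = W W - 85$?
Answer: $- \frac{1}{3944} \approx -0.00025355$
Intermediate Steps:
$T{\left(W,U \right)} = -85 + W^{2}$ ($T{\left(W,U \right)} = W^{2} - 85 = -85 + W^{2}$)
$\frac{1}{\left(-55 - 70\right) \left(\left(\left(-1\right) \left(-1\right) - 3\right) + 150\right) + T{\left(121,56 \right)}} = \frac{1}{\left(-55 - 70\right) \left(\left(\left(-1\right) \left(-1\right) - 3\right) + 150\right) - \left(85 - 121^{2}\right)} = \frac{1}{\left(-55 - 70\right) \left(\left(1 - 3\right) + 150\right) + \left(-85 + 14641\right)} = \frac{1}{- 125 \left(-2 + 150\right) + 14556} = \frac{1}{\left(-125\right) 148 + 14556} = \frac{1}{-18500 + 14556} = \frac{1}{-3944} = - \frac{1}{3944}$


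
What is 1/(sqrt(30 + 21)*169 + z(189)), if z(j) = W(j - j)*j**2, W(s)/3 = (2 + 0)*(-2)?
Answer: -142884/61247026831 - 169*sqrt(51)/183741080493 ≈ -2.3395e-6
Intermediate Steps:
W(s) = -12 (W(s) = 3*((2 + 0)*(-2)) = 3*(2*(-2)) = 3*(-4) = -12)
z(j) = -12*j**2
1/(sqrt(30 + 21)*169 + z(189)) = 1/(sqrt(30 + 21)*169 - 12*189**2) = 1/(sqrt(51)*169 - 12*35721) = 1/(169*sqrt(51) - 428652) = 1/(-428652 + 169*sqrt(51))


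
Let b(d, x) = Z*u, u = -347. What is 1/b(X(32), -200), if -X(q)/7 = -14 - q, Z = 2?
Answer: -1/694 ≈ -0.0014409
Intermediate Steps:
X(q) = 98 + 7*q (X(q) = -7*(-14 - q) = 98 + 7*q)
b(d, x) = -694 (b(d, x) = 2*(-347) = -694)
1/b(X(32), -200) = 1/(-694) = -1/694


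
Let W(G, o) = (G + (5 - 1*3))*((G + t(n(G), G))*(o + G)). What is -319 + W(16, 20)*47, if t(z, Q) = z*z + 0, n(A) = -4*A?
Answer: 125234753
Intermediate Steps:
t(z, Q) = z² (t(z, Q) = z² + 0 = z²)
W(G, o) = (2 + G)*(G + o)*(G + 16*G²) (W(G, o) = (G + (5 - 1*3))*((G + (-4*G)²)*(o + G)) = (G + (5 - 3))*((G + 16*G²)*(G + o)) = (G + 2)*((G + o)*(G + 16*G²)) = (2 + G)*((G + o)*(G + 16*G²)) = (2 + G)*(G + o)*(G + 16*G²))
-319 + W(16, 20)*47 = -319 + (16*(2*16 + 2*20 + 16*16³ + 33*16² + 16*20*16² + 33*16*20))*47 = -319 + (16*(32 + 40 + 16*4096 + 33*256 + 16*20*256 + 10560))*47 = -319 + (16*(32 + 40 + 65536 + 8448 + 81920 + 10560))*47 = -319 + (16*166536)*47 = -319 + 2664576*47 = -319 + 125235072 = 125234753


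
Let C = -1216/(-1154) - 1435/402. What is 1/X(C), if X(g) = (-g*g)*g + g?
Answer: 12479741760638664/167348159302936375 ≈ 0.074574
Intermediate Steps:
C = -583579/231954 (C = -1216*(-1/1154) - 1435*1/402 = 608/577 - 1435/402 = -583579/231954 ≈ -2.5159)
X(g) = g - g**3 (X(g) = (-g**2)*g + g = -g**3 + g = g - g**3)
1/X(C) = 1/(-583579/231954 - (-583579/231954)**3) = 1/(-583579/231954 - 1*(-198746260723613539/12479741760638664)) = 1/(-583579/231954 + 198746260723613539/12479741760638664) = 1/(167348159302936375/12479741760638664) = 12479741760638664/167348159302936375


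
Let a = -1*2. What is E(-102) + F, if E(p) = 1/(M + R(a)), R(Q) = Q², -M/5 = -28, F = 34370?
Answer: 4949281/144 ≈ 34370.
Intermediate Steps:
a = -2
M = 140 (M = -5*(-28) = 140)
E(p) = 1/144 (E(p) = 1/(140 + (-2)²) = 1/(140 + 4) = 1/144)
E(-102) + F = 1/144 + 34370 = 4949281/144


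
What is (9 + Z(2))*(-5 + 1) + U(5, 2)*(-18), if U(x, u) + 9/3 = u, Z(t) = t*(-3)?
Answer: 6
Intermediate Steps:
Z(t) = -3*t
U(x, u) = -3 + u
(9 + Z(2))*(-5 + 1) + U(5, 2)*(-18) = (9 - 3*2)*(-5 + 1) + (-3 + 2)*(-18) = (9 - 6)*(-4) - 1*(-18) = 3*(-4) + 18 = -12 + 18 = 6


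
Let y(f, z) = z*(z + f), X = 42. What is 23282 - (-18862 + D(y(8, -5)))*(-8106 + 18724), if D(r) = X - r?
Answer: 199694772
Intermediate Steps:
y(f, z) = z*(f + z)
D(r) = 42 - r
23282 - (-18862 + D(y(8, -5)))*(-8106 + 18724) = 23282 - (-18862 + (42 - (-5)*(8 - 5)))*(-8106 + 18724) = 23282 - (-18862 + (42 - (-5)*3))*10618 = 23282 - (-18862 + (42 - 1*(-15)))*10618 = 23282 - (-18862 + (42 + 15))*10618 = 23282 - (-18862 + 57)*10618 = 23282 - (-18805)*10618 = 23282 - 1*(-199671490) = 23282 + 199671490 = 199694772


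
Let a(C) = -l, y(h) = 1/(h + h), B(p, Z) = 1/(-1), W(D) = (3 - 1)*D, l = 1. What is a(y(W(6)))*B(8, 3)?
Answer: 1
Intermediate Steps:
W(D) = 2*D
B(p, Z) = -1
y(h) = 1/(2*h)
a(C) = -1 (a(C) = -1*1 = -1)
a(y(W(6)))*B(8, 3) = -1*(-1) = 1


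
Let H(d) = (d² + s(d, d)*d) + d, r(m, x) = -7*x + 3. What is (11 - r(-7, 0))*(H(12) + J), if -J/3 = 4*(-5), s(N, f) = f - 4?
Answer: 2496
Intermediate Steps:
s(N, f) = -4 + f
r(m, x) = 3 - 7*x
J = 60 (J = -12*(-5) = -3*(-20) = 60)
H(d) = d + d² + d*(-4 + d) (H(d) = (d² + (-4 + d)*d) + d = (d² + d*(-4 + d)) + d = d + d² + d*(-4 + d))
(11 - r(-7, 0))*(H(12) + J) = (11 - (3 - 7*0))*(12*(-3 + 2*12) + 60) = (11 - (3 + 0))*(12*(-3 + 24) + 60) = (11 - 1*3)*(12*21 + 60) = (11 - 3)*(252 + 60) = 8*312 = 2496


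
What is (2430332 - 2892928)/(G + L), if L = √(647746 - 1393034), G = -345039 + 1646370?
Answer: -601990515276/1693463116849 + 925192*I*√186322/1693463116849 ≈ -0.35548 + 0.00023582*I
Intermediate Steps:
G = 1301331
L = 2*I*√186322 (L = √(-745288) = 2*I*√186322 ≈ 863.3*I)
(2430332 - 2892928)/(G + L) = (2430332 - 2892928)/(1301331 + 2*I*√186322) = -462596/(1301331 + 2*I*√186322)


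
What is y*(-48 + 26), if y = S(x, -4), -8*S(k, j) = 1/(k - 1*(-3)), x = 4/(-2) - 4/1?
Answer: -11/12 ≈ -0.91667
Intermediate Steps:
x = -6 (x = 4*(-½) - 4*1 = -2 - 4 = -6)
S(k, j) = -1/(8*(3 + k)) (S(k, j) = -1/(8*(k - 1*(-3))) = -1/(8*(k + 3)) = -1/(8*(3 + k)))
y = 1/24 (y = -1/(24 + 8*(-6)) = -1/(24 - 48) = -1/(-24) = -1*(-1/24) = 1/24 ≈ 0.041667)
y*(-48 + 26) = (-48 + 26)/24 = (1/24)*(-22) = -11/12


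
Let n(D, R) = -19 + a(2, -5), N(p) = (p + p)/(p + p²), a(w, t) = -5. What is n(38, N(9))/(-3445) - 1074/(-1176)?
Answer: 621359/675220 ≈ 0.92023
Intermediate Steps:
N(p) = 2*p/(p + p²) (N(p) = (2*p)/(p + p²) = 2*p/(p + p²))
n(D, R) = -24 (n(D, R) = -19 - 5 = -24)
n(38, N(9))/(-3445) - 1074/(-1176) = -24/(-3445) - 1074/(-1176) = -24*(-1/3445) - 1074*(-1/1176) = 24/3445 + 179/196 = 621359/675220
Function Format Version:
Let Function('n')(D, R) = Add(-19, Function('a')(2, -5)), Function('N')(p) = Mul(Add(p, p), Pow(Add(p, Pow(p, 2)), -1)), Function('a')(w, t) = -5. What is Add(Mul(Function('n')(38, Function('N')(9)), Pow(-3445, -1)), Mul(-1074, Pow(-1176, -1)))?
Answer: Rational(621359, 675220) ≈ 0.92023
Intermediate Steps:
Function('N')(p) = Mul(2, p, Pow(Add(p, Pow(p, 2)), -1)) (Function('N')(p) = Mul(Mul(2, p), Pow(Add(p, Pow(p, 2)), -1)) = Mul(2, p, Pow(Add(p, Pow(p, 2)), -1)))
Function('n')(D, R) = -24 (Function('n')(D, R) = Add(-19, -5) = -24)
Add(Mul(Function('n')(38, Function('N')(9)), Pow(-3445, -1)), Mul(-1074, Pow(-1176, -1))) = Add(Mul(-24, Pow(-3445, -1)), Mul(-1074, Pow(-1176, -1))) = Add(Mul(-24, Rational(-1, 3445)), Mul(-1074, Rational(-1, 1176))) = Add(Rational(24, 3445), Rational(179, 196)) = Rational(621359, 675220)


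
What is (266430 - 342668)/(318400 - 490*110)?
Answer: -38119/132250 ≈ -0.28823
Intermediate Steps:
(266430 - 342668)/(318400 - 490*110) = -76238/(318400 - 53900) = -76238/264500 = -76238*1/264500 = -38119/132250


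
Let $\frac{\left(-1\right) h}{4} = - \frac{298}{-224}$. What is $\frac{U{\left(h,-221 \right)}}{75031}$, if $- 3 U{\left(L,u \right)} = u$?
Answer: $\frac{221}{225093} \approx 0.00098182$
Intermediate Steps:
$h = - \frac{149}{28}$ ($h = - 4 \left(- \frac{298}{-224}\right) = - 4 \left(\left(-298\right) \left(- \frac{1}{224}\right)\right) = \left(-4\right) \frac{149}{112} = - \frac{149}{28} \approx -5.3214$)
$U{\left(L,u \right)} = - \frac{u}{3}$
$\frac{U{\left(h,-221 \right)}}{75031} = \frac{\left(- \frac{1}{3}\right) \left(-221\right)}{75031} = \frac{221}{3} \cdot \frac{1}{75031} = \frac{221}{225093}$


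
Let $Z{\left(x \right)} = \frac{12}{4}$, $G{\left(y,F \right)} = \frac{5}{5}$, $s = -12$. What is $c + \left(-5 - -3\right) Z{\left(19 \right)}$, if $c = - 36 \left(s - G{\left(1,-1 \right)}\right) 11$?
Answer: $5142$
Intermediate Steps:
$G{\left(y,F \right)} = 1$ ($G{\left(y,F \right)} = 5 \cdot \frac{1}{5} = 1$)
$Z{\left(x \right)} = 3$ ($Z{\left(x \right)} = 12 \cdot \frac{1}{4} = 3$)
$c = 5148$ ($c = - 36 \left(-12 - 1\right) 11 = \left(-36\right) \left(-13\right) 11 = 468 \cdot 11 = 5148$)
$c + \left(-5 - -3\right) Z{\left(19 \right)} = 5148 + \left(-5 - -3\right) 3 = 5148 + \left(-5 + 3\right) 3 = 5148 - 6 = 5142$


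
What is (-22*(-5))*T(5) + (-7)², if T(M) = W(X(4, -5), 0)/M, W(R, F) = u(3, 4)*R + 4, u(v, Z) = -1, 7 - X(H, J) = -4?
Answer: -105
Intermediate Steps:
X(H, J) = 11 (X(H, J) = 7 - 1*(-4) = 7 + 4 = 11)
W(R, F) = 4 - R (W(R, F) = -R + 4 = 4 - R)
T(M) = -7/M (T(M) = (4 - 1*11)/M = (4 - 11)/M = -7/M)
(-22*(-5))*T(5) + (-7)² = (-22*(-5))*(-7/5) + (-7)² = 110*(-7*⅕) + 49 = 110*(-7/5) + 49 = -154 + 49 = -105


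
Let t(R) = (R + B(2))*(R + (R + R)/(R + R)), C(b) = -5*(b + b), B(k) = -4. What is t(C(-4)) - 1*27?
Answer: 1449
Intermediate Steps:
C(b) = -10*b
t(R) = (1 + R)*(-4 + R) (t(R) = (R - 4)*(R + (R + R)/(R + R)) = (-4 + R)*(R + (2*R)/((2*R))) = (-4 + R)*(R + (2*R)*(1/(2*R))) = (-4 + R)*(R + 1) = (-4 + R)*(1 + R) = (1 + R)*(-4 + R))
t(C(-4)) - 1*27 = (-4 + (-10*(-4))² - (-30)*(-4)) - 1*27 = (-4 + 40² - 3*40) - 27 = (-4 + 1600 - 120) - 27 = 1476 - 27 = 1449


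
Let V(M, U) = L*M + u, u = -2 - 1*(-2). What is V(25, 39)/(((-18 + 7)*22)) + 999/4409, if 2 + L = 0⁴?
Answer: 231104/533489 ≈ 0.43319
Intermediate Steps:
L = -2 (L = -2 + 0⁴ = -2 + 0 = -2)
u = 0 (u = -2 + 2 = 0)
V(M, U) = -2*M (V(M, U) = -2*M + 0 = -2*M)
V(25, 39)/(((-18 + 7)*22)) + 999/4409 = (-2*25)/(((-18 + 7)*22)) + 999/4409 = -50/((-11*22)) + 999*(1/4409) = -50/(-242) + 999/4409 = -50*(-1/242) + 999/4409 = 25/121 + 999/4409 = 231104/533489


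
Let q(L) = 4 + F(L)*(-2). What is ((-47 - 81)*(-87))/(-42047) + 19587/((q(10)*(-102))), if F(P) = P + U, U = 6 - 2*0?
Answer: 263923391/40028744 ≈ 6.5933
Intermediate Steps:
U = 6 (U = 6 + 0 = 6)
F(P) = 6 + P (F(P) = P + 6 = 6 + P)
q(L) = -8 - 2*L (q(L) = 4 + (6 + L)*(-2) = 4 + (-12 - 2*L) = -8 - 2*L)
((-47 - 81)*(-87))/(-42047) + 19587/((q(10)*(-102))) = ((-47 - 81)*(-87))/(-42047) + 19587/(((-8 - 2*10)*(-102))) = -128*(-87)*(-1/42047) + 19587/(((-8 - 20)*(-102))) = 11136*(-1/42047) + 19587/((-28*(-102))) = -11136/42047 + 19587/2856 = -11136/42047 + 19587*(1/2856) = -11136/42047 + 6529/952 = 263923391/40028744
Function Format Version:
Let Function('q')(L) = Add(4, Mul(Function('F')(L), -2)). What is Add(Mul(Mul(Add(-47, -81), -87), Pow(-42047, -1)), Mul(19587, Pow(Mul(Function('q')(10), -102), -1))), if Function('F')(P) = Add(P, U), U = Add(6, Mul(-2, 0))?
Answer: Rational(263923391, 40028744) ≈ 6.5933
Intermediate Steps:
U = 6 (U = Add(6, 0) = 6)
Function('F')(P) = Add(6, P) (Function('F')(P) = Add(P, 6) = Add(6, P))
Function('q')(L) = Add(-8, Mul(-2, L)) (Function('q')(L) = Add(4, Mul(Add(6, L), -2)) = Add(4, Add(-12, Mul(-2, L))) = Add(-8, Mul(-2, L)))
Add(Mul(Mul(Add(-47, -81), -87), Pow(-42047, -1)), Mul(19587, Pow(Mul(Function('q')(10), -102), -1))) = Add(Mul(Mul(Add(-47, -81), -87), Pow(-42047, -1)), Mul(19587, Pow(Mul(Add(-8, Mul(-2, 10)), -102), -1))) = Add(Mul(Mul(-128, -87), Rational(-1, 42047)), Mul(19587, Pow(Mul(Add(-8, -20), -102), -1))) = Add(Mul(11136, Rational(-1, 42047)), Mul(19587, Pow(Mul(-28, -102), -1))) = Add(Rational(-11136, 42047), Mul(19587, Pow(2856, -1))) = Add(Rational(-11136, 42047), Mul(19587, Rational(1, 2856))) = Add(Rational(-11136, 42047), Rational(6529, 952)) = Rational(263923391, 40028744)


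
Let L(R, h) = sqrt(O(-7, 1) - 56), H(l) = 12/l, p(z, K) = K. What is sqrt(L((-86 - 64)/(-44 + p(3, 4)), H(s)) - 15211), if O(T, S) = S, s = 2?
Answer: sqrt(-15211 + I*sqrt(55)) ≈ 0.0301 + 123.33*I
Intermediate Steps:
L(R, h) = I*sqrt(55) (L(R, h) = sqrt(1 - 56) = sqrt(-55) = I*sqrt(55))
sqrt(L((-86 - 64)/(-44 + p(3, 4)), H(s)) - 15211) = sqrt(I*sqrt(55) - 15211) = sqrt(-15211 + I*sqrt(55))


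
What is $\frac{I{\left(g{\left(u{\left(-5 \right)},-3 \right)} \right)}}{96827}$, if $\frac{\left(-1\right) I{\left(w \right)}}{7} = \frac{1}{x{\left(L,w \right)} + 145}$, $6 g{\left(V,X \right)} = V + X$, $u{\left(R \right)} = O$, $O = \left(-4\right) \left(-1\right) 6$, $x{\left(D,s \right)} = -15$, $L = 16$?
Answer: $- \frac{7}{12587510} \approx -5.5611 \cdot 10^{-7}$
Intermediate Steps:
$O = 24$ ($O = 4 \cdot 6 = 24$)
$u{\left(R \right)} = 24$
$g{\left(V,X \right)} = \frac{V}{6} + \frac{X}{6}$ ($g{\left(V,X \right)} = \frac{V + X}{6} = \frac{V}{6} + \frac{X}{6}$)
$I{\left(w \right)} = - \frac{7}{130}$ ($I{\left(w \right)} = - \frac{7}{-15 + 145} = - \frac{7}{130}$)
$\frac{I{\left(g{\left(u{\left(-5 \right)},-3 \right)} \right)}}{96827} = - \frac{7}{130 \cdot 96827} = \left(- \frac{7}{130}\right) \frac{1}{96827} = - \frac{7}{12587510}$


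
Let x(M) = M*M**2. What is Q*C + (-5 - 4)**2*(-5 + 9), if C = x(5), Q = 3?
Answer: 699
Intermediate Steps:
x(M) = M**3
C = 125 (C = 5**3 = 125)
Q*C + (-5 - 4)**2*(-5 + 9) = 3*125 + (-5 - 4)**2*(-5 + 9) = 375 + (-9)**2*4 = 375 + 81*4 = 375 + 324 = 699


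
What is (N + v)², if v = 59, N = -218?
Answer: 25281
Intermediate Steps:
(N + v)² = (-218 + 59)² = (-159)² = 25281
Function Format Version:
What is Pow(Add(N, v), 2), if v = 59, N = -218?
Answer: 25281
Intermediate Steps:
Pow(Add(N, v), 2) = Pow(Add(-218, 59), 2) = Pow(-159, 2) = 25281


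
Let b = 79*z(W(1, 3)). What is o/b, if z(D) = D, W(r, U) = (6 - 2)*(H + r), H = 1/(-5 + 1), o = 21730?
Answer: 21730/237 ≈ 91.688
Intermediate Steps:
H = -¼ (H = 1/(-4) = -¼ ≈ -0.25000)
W(r, U) = -1 + 4*r (W(r, U) = (6 - 2)*(-¼ + r) = 4*(-¼ + r) = -1 + 4*r)
b = 237 (b = 79*(-1 + 4*1) = 79*(-1 + 4) = 79*3 = 237)
o/b = 21730/237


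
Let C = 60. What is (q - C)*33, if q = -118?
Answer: -5874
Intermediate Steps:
(q - C)*33 = (-118 - 1*60)*33 = (-118 - 60)*33 = -178*33 = -5874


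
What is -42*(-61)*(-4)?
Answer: -10248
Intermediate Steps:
-42*(-61)*(-4) = 2562*(-4) = -10248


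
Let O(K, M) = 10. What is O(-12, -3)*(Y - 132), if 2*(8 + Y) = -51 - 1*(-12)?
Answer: -1595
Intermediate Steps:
Y = -55/2 (Y = -8 + (-51 - 1*(-12))/2 = -8 + (-51 + 12)/2 = -8 + (1/2)*(-39) = -8 - 39/2 = -55/2 ≈ -27.500)
O(-12, -3)*(Y - 132) = 10*(-55/2 - 132) = 10*(-319/2) = -1595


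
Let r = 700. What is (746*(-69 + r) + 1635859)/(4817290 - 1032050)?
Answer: 421317/757048 ≈ 0.55653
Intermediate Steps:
(746*(-69 + r) + 1635859)/(4817290 - 1032050) = (746*(-69 + 700) + 1635859)/(4817290 - 1032050) = (746*631 + 1635859)/3785240 = (470726 + 1635859)*(1/3785240) = 2106585*(1/3785240) = 421317/757048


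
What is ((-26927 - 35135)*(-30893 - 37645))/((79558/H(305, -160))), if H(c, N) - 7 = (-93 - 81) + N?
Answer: -695464475706/39779 ≈ -1.7483e+7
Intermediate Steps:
H(c, N) = -167 + N (H(c, N) = 7 + ((-93 - 81) + N) = 7 + (-174 + N) = -167 + N)
((-26927 - 35135)*(-30893 - 37645))/((79558/H(305, -160))) = ((-26927 - 35135)*(-30893 - 37645))/((79558/(-167 - 160))) = (-62062*(-68538))/((79558/(-327))) = 4253605356/((79558*(-1/327))) = 4253605356/(-79558/327) = 4253605356*(-327/79558) = -695464475706/39779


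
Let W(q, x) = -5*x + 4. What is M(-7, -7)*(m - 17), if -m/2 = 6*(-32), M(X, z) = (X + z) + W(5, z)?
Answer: 9175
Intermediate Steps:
W(q, x) = 4 - 5*x
M(X, z) = 4 + X - 4*z (M(X, z) = (X + z) + (4 - 5*z) = 4 + X - 4*z)
m = 384 (m = -12*(-32) = -2*(-192) = 384)
M(-7, -7)*(m - 17) = (4 - 7 - 4*(-7))*(384 - 17) = (4 - 7 + 28)*367 = 25*367 = 9175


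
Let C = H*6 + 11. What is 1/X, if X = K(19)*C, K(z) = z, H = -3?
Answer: -1/133 ≈ -0.0075188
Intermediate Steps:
C = -7 (C = -3*6 + 11 = -18 + 11 = -7)
X = -133 (X = 19*(-7) = -133)
1/X = 1/(-133) = -1/133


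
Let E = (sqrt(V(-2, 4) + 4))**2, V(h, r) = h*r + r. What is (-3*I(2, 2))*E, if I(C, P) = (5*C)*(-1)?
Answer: 0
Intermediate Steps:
V(h, r) = r + h*r
I(C, P) = -5*C
E = 0 (E = (sqrt(4*(1 - 2) + 4))**2 = (sqrt(4*(-1) + 4))**2 = (sqrt(-4 + 4))**2 = (sqrt(0))**2 = 0**2 = 0)
(-3*I(2, 2))*E = -(-15)*2*0 = -3*(-10)*0 = 30*0 = 0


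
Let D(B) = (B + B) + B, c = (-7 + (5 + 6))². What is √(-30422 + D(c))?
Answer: I*√30374 ≈ 174.28*I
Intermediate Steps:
c = 16 (c = (-7 + 11)² = 4² = 16)
D(B) = 3*B (D(B) = 2*B + B = 3*B)
√(-30422 + D(c)) = √(-30422 + 3*16) = √(-30422 + 48) = √(-30374) = I*√30374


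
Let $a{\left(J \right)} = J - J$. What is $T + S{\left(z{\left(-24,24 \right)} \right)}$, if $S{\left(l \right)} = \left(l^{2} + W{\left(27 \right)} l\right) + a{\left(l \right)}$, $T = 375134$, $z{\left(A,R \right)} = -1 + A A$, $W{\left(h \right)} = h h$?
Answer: $1124934$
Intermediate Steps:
$W{\left(h \right)} = h^{2}$
$a{\left(J \right)} = 0$
$z{\left(A,R \right)} = -1 + A^{2}$
$S{\left(l \right)} = l^{2} + 729 l$ ($S{\left(l \right)} = \left(l^{2} + 27^{2} l\right) + 0 = \left(l^{2} + 729 l\right) + 0 = l^{2} + 729 l$)
$T + S{\left(z{\left(-24,24 \right)} \right)} = 375134 + \left(-1 + \left(-24\right)^{2}\right) \left(729 - \left(1 - \left(-24\right)^{2}\right)\right) = 375134 + \left(-1 + 576\right) \left(729 + \left(-1 + 576\right)\right) = 375134 + 575 \left(729 + 575\right) = 375134 + 575 \cdot 1304 = 375134 + 749800 = 1124934$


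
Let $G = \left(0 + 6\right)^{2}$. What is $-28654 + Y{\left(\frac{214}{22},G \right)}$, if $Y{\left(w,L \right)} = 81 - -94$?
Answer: $-28479$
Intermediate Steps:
$G = 36$ ($G = 6^{2} = 36$)
$Y{\left(w,L \right)} = 175$ ($Y{\left(w,L \right)} = 81 + 94 = 175$)
$-28654 + Y{\left(\frac{214}{22},G \right)} = -28654 + 175 = -28479$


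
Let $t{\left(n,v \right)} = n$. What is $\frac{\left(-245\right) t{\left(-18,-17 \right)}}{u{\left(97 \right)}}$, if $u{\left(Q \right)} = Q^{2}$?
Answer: $\frac{4410}{9409} \approx 0.4687$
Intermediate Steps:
$\frac{\left(-245\right) t{\left(-18,-17 \right)}}{u{\left(97 \right)}} = \frac{\left(-245\right) \left(-18\right)}{97^{2}} = \frac{4410}{9409}$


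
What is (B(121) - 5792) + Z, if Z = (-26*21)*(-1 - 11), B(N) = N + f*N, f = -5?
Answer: 276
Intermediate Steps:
B(N) = -4*N (B(N) = N - 5*N = -4*N)
Z = 6552 (Z = -546*(-12) = 6552)
(B(121) - 5792) + Z = (-4*121 - 5792) + 6552 = (-484 - 5792) + 6552 = -6276 + 6552 = 276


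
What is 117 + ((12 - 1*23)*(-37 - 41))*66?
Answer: 56745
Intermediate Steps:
117 + ((12 - 1*23)*(-37 - 41))*66 = 117 + ((12 - 23)*(-78))*66 = 117 - 11*(-78)*66 = 117 + 858*66 = 117 + 56628 = 56745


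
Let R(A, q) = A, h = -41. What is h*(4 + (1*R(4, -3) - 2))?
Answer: -246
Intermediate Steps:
h*(4 + (1*R(4, -3) - 2)) = -41*(4 + (1*4 - 2)) = -41*(4 + (4 - 2)) = -41*(4 + 2) = -41*6 = -246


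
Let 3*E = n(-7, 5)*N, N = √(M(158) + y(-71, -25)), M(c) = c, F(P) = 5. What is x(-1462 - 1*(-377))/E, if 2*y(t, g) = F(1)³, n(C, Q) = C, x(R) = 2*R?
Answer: 310*√2/7 ≈ 62.629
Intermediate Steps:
y(t, g) = 125/2 (y(t, g) = (½)*5³ = (½)*125 = 125/2)
N = 21*√2/2 (N = √(158 + 125/2) = √(441/2) = 21*√2/2 ≈ 14.849)
E = -49*√2/2 (E = (-147*√2/2)/3 = -49*√2/2 ≈ -34.648)
x(-1462 - 1*(-377))/E = (2*(-1462 - 1*(-377)))/((-49*√2/2)) = (2*(-1462 + 377))*(-√2/49) = (2*(-1085))*(-√2/49) = -(-310)*√2/7 = 310*√2/7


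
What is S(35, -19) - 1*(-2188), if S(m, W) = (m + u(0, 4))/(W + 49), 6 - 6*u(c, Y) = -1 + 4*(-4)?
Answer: 394073/180 ≈ 2189.3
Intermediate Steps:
u(c, Y) = 23/6 (u(c, Y) = 1 - (-1 + 4*(-4))/6 = 1 - (-1 - 16)/6 = 1 - ⅙*(-17) = 1 + 17/6 = 23/6)
S(m, W) = (23/6 + m)/(49 + W) (S(m, W) = (m + 23/6)/(W + 49) = (23/6 + m)/(49 + W))
S(35, -19) - 1*(-2188) = (23/6 + 35)/(49 - 19) - 1*(-2188) = (233/6)/30 + 2188 = (1/30)*(233/6) + 2188 = 233/180 + 2188 = 394073/180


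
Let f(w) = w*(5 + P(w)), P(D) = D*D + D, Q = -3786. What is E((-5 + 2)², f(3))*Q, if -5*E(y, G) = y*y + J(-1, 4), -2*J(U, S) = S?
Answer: 299094/5 ≈ 59819.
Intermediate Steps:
J(U, S) = -S/2
P(D) = D + D² (P(D) = D² + D = D + D²)
f(w) = w*(5 + w*(1 + w))
E(y, G) = ⅖ - y²/5 (E(y, G) = -(y*y - ½*4)/5 = -(y² - 2)/5 = -(-2 + y²)/5 = ⅖ - y²/5)
E((-5 + 2)², f(3))*Q = (⅖ - (-5 + 2)⁴/5)*(-3786) = (⅖ - ((-3)²)²/5)*(-3786) = (⅖ - ⅕*9²)*(-3786) = (⅖ - ⅕*81)*(-3786) = (⅖ - 81/5)*(-3786) = -79/5*(-3786) = 299094/5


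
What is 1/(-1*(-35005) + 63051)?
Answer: 1/98056 ≈ 1.0198e-5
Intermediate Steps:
1/(-1*(-35005) + 63051) = 1/(35005 + 63051) = 1/98056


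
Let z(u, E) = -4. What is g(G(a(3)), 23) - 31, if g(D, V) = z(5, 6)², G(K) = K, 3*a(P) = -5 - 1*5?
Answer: -15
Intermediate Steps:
a(P) = -10/3 (a(P) = (-5 - 1*5)/3 = (-5 - 5)/3 = (⅓)*(-10) = -10/3)
g(D, V) = 16 (g(D, V) = (-4)² = 16)
g(G(a(3)), 23) - 31 = 16 - 31 = -15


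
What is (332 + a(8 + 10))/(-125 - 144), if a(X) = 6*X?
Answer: -440/269 ≈ -1.6357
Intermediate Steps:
(332 + a(8 + 10))/(-125 - 144) = (332 + 6*(8 + 10))/(-125 - 144) = (332 + 6*18)/(-269) = (332 + 108)*(-1/269) = 440*(-1/269) = -440/269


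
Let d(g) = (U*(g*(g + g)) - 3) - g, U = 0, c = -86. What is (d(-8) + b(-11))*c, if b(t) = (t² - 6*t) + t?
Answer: -15566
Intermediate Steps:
b(t) = t² - 5*t
d(g) = -3 - g (d(g) = (0*(g*(g + g)) - 3) - g = (0*(g*(2*g)) - 3) - g = (0*(2*g²) - 3) - g = (0 - 3) - g = -3 - g)
(d(-8) + b(-11))*c = ((-3 - 1*(-8)) - 11*(-5 - 11))*(-86) = ((-3 + 8) - 11*(-16))*(-86) = (5 + 176)*(-86) = 181*(-86) = -15566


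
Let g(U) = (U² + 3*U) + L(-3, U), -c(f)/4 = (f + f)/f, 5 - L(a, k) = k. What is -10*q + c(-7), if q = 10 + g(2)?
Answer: -238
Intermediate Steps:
L(a, k) = 5 - k
c(f) = -8 (c(f) = -4*(f + f)/f = -4*2*f/f = -4*2 = -8)
g(U) = 5 + U² + 2*U (g(U) = (U² + 3*U) + (5 - U) = 5 + U² + 2*U)
q = 23 (q = 10 + (5 + 2² + 2*2) = 10 + (5 + 4 + 4) = 10 + 13 = 23)
-10*q + c(-7) = -10*23 - 8 = -230 - 8 = -238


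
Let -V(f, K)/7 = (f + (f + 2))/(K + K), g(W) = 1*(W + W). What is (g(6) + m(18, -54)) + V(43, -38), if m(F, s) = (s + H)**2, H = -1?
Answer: 57857/19 ≈ 3045.1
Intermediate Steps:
g(W) = 2*W (g(W) = 1*(2*W) = 2*W)
V(f, K) = -7*(2 + 2*f)/(2*K) (V(f, K) = -7*(f + (f + 2))/(K + K) = -7*(f + (2 + f))/(2*K) = -7*(2 + 2*f)*1/(2*K) = -7*(2 + 2*f)/(2*K))
m(F, s) = (-1 + s)**2 (m(F, s) = (s - 1)**2 = (-1 + s)**2)
(g(6) + m(18, -54)) + V(43, -38) = (2*6 + (-1 - 54)**2) + 7*(-1 - 1*43)/(-38) = (12 + (-55)**2) + 7*(-1/38)*(-1 - 43) = (12 + 3025) + 7*(-1/38)*(-44) = 3037 + 154/19 = 57857/19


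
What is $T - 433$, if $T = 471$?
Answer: $38$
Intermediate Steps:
$T - 433 = 471 - 433 = 38$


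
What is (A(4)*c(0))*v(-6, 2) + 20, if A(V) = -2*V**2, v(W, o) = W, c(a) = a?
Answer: 20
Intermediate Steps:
(A(4)*c(0))*v(-6, 2) + 20 = (-2*4**2*0)*(-6) + 20 = (-2*16*0)*(-6) + 20 = -32*0*(-6) + 20 = 0*(-6) + 20 = 0 + 20 = 20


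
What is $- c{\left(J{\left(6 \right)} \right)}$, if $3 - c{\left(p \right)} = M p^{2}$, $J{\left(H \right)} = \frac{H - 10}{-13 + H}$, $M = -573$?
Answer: $- \frac{9315}{49} \approx -190.1$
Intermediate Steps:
$J{\left(H \right)} = \frac{-10 + H}{-13 + H}$
$c{\left(p \right)} = 3 + 573 p^{2}$ ($c{\left(p \right)} = 3 - - 573 p^{2} = 3 + 573 p^{2}$)
$- c{\left(J{\left(6 \right)} \right)} = - (3 + 573 \left(\frac{-10 + 6}{-13 + 6}\right)^{2}) = - (3 + 573 \left(\frac{1}{-7} \left(-4\right)\right)^{2}) = - (3 + 573 \left(\left(- \frac{1}{7}\right) \left(-4\right)\right)^{2}) = - (3 + 573 \left(\frac{4}{7}\right)^{2}) = - (3 + 573 \cdot \frac{16}{49}) = - (3 + \frac{9168}{49}) = \left(-1\right) \frac{9315}{49} = - \frac{9315}{49}$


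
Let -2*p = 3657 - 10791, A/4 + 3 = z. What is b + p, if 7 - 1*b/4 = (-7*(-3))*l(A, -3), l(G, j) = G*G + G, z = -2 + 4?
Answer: 2587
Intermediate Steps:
z = 2
A = -4 (A = -12 + 4*2 = -12 + 8 = -4)
l(G, j) = G + G² (l(G, j) = G² + G = G + G²)
b = -980 (b = 28 - 4*(-7*(-3))*(-4*(1 - 4)) = 28 - 84*(-4*(-3)) = 28 - 84*12 = 28 - 4*252 = 28 - 1008 = -980)
p = 3567 (p = -(3657 - 10791)/2 = -½*(-7134) = 3567)
b + p = -980 + 3567 = 2587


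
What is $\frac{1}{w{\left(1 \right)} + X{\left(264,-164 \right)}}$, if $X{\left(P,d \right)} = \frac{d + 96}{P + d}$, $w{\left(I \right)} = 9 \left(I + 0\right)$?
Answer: $\frac{25}{208} \approx 0.12019$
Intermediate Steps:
$w{\left(I \right)} = 9 I$
$X{\left(P,d \right)} = \frac{96 + d}{P + d}$
$\frac{1}{w{\left(1 \right)} + X{\left(264,-164 \right)}} = \frac{1}{9 \cdot 1 + \frac{96 - 164}{264 - 164}} = \frac{1}{9 + \frac{1}{100} \left(-68\right)} = \frac{1}{9 - \frac{17}{25}} = \frac{1}{\frac{208}{25}} = \frac{25}{208}$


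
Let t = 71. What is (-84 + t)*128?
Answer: -1664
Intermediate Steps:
(-84 + t)*128 = (-84 + 71)*128 = -13*128 = -1664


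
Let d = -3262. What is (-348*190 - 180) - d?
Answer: -63038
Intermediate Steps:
(-348*190 - 180) - d = (-348*190 - 180) - 1*(-3262) = (-66120 - 180) + 3262 = -66300 + 3262 = -63038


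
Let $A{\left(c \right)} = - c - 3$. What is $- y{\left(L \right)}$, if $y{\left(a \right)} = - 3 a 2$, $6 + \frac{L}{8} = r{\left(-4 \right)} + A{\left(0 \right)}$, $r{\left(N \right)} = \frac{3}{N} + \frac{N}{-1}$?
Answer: $-276$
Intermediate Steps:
$r{\left(N \right)} = - N + \frac{3}{N}$ ($r{\left(N \right)} = \frac{3}{N} + N \left(-1\right) = \frac{3}{N} - N = - N + \frac{3}{N}$)
$A{\left(c \right)} = -3 - c$
$L = -46$ ($L = -48 + 8 \left(\left(\left(-1\right) \left(-4\right) + \frac{3}{-4}\right) - 3\right) = -48 + 8 \left(\left(4 + 3 \left(- \frac{1}{4}\right)\right) + \left(-3 + 0\right)\right) = -48 + 8 \left(\left(4 - \frac{3}{4}\right) - 3\right) = -48 + 8 \left(\frac{13}{4} - 3\right) = -48 + 8 \cdot \frac{1}{4} = -48 + 2 = -46$)
$y{\left(a \right)} = - 6 a$
$- y{\left(L \right)} = - \left(-6\right) \left(-46\right) = \left(-1\right) 276 = -276$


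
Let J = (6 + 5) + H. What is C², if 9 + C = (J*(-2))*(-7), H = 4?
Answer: 40401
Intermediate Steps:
J = 15 (J = (6 + 5) + 4 = 11 + 4 = 15)
C = 201 (C = -9 + (15*(-2))*(-7) = -9 - 30*(-7) = -9 + 210 = 201)
C² = 201² = 40401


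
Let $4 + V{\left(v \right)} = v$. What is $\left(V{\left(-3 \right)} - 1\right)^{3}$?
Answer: $-512$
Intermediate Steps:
$V{\left(v \right)} = -4 + v$
$\left(V{\left(-3 \right)} - 1\right)^{3} = \left(\left(-4 - 3\right) - 1\right)^{3} = \left(-7 - 1\right)^{3} = \left(-8\right)^{3} = -512$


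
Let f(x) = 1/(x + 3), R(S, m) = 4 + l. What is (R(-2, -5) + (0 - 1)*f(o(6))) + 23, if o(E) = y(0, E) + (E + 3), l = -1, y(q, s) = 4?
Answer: 415/16 ≈ 25.938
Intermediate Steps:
R(S, m) = 3 (R(S, m) = 4 - 1 = 3)
o(E) = 7 + E (o(E) = 4 + (E + 3) = 4 + (3 + E) = 7 + E)
f(x) = 1/(3 + x)
(R(-2, -5) + (0 - 1)*f(o(6))) + 23 = (3 + (0 - 1)/(3 + (7 + 6))) + 23 = (3 - 1/(3 + 13)) + 23 = (3 - 1/16) + 23 = 47/16 + 23 = 415/16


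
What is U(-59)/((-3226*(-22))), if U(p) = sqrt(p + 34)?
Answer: 5*I/70972 ≈ 7.045e-5*I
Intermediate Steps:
U(p) = sqrt(34 + p)
U(-59)/((-3226*(-22))) = sqrt(34 - 59)/((-3226*(-22))) = sqrt(-25)/70972 = (5*I)*(1/70972) = 5*I/70972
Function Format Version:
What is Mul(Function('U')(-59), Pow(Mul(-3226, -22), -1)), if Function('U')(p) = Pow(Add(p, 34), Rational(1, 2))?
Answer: Mul(Rational(5, 70972), I) ≈ Mul(7.0450e-5, I)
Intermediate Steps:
Function('U')(p) = Pow(Add(34, p), Rational(1, 2))
Mul(Function('U')(-59), Pow(Mul(-3226, -22), -1)) = Mul(Pow(Add(34, -59), Rational(1, 2)), Pow(Mul(-3226, -22), -1)) = Mul(Pow(-25, Rational(1, 2)), Pow(70972, -1)) = Mul(Mul(5, I), Rational(1, 70972)) = Mul(Rational(5, 70972), I)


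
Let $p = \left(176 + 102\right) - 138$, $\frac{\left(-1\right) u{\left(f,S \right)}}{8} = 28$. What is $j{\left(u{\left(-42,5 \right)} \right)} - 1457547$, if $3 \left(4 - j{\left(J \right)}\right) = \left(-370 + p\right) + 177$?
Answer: $- \frac{4372576}{3} \approx -1.4575 \cdot 10^{6}$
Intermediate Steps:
$u{\left(f,S \right)} = -224$ ($u{\left(f,S \right)} = \left(-8\right) 28 = -224$)
$p = 140$ ($p = 278 - 138 = 140$)
$j{\left(J \right)} = \frac{65}{3}$ ($j{\left(J \right)} = 4 - \frac{\left(-370 + 140\right) + 177}{3} = 4 - \frac{-230 + 177}{3} = 4 - - \frac{53}{3} = 4 + \frac{53}{3} = \frac{65}{3}$)
$j{\left(u{\left(-42,5 \right)} \right)} - 1457547 = \frac{65}{3} - 1457547 = - \frac{4372576}{3}$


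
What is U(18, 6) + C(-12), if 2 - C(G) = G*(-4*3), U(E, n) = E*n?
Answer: -34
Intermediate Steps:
C(G) = 2 + 12*G (C(G) = 2 - G*(-4*3) = 2 - G*(-12) = 2 - (-12)*G = 2 + 12*G)
U(18, 6) + C(-12) = 18*6 + (2 + 12*(-12)) = 108 + (2 - 144) = 108 - 142 = -34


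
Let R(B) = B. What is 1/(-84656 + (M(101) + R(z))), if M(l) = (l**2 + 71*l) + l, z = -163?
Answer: -1/67346 ≈ -1.4849e-5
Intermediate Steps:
M(l) = l**2 + 72*l
1/(-84656 + (M(101) + R(z))) = 1/(-84656 + (101*(72 + 101) - 163)) = 1/(-84656 + (101*173 - 163)) = 1/(-84656 + (17473 - 163)) = 1/(-84656 + 17310) = 1/(-67346) = -1/67346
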